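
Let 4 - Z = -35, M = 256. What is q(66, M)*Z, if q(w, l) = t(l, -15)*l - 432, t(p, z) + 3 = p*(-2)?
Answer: -5158608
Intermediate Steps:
Z = 39 (Z = 4 - 1*(-35) = 4 + 35 = 39)
t(p, z) = -3 - 2*p (t(p, z) = -3 + p*(-2) = -3 - 2*p)
q(w, l) = -432 + l*(-3 - 2*l) (q(w, l) = (-3 - 2*l)*l - 432 = l*(-3 - 2*l) - 432 = -432 + l*(-3 - 2*l))
q(66, M)*Z = (-432 - 1*256*(3 + 2*256))*39 = (-432 - 1*256*(3 + 512))*39 = (-432 - 1*256*515)*39 = (-432 - 131840)*39 = -132272*39 = -5158608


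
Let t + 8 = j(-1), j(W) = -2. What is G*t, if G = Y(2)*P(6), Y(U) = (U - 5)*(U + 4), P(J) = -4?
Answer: -720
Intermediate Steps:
Y(U) = (-5 + U)*(4 + U)
t = -10 (t = -8 - 2 = -10)
G = 72 (G = (-20 + 2² - 1*2)*(-4) = (-20 + 4 - 2)*(-4) = -18*(-4) = 72)
G*t = 72*(-10) = -720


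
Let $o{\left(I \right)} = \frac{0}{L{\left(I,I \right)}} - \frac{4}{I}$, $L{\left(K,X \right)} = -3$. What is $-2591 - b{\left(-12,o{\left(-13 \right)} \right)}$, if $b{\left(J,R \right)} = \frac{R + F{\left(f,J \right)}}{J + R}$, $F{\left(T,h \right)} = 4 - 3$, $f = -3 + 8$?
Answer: $- \frac{393815}{152} \approx -2590.9$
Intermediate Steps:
$f = 5$
$F{\left(T,h \right)} = 1$
$o{\left(I \right)} = - \frac{4}{I}$ ($o{\left(I \right)} = \frac{0}{-3} - \frac{4}{I} = 0 \left(- \frac{1}{3}\right) - \frac{4}{I} = 0 - \frac{4}{I} = - \frac{4}{I}$)
$b{\left(J,R \right)} = \frac{1 + R}{J + R}$ ($b{\left(J,R \right)} = \frac{R + 1}{J + R} = \frac{1 + R}{J + R}$)
$-2591 - b{\left(-12,o{\left(-13 \right)} \right)} = -2591 - \frac{1 - \frac{4}{-13}}{-12 - \frac{4}{-13}} = -2591 - \frac{1 - - \frac{4}{13}}{-12 - - \frac{4}{13}} = -2591 - \frac{1 + \frac{4}{13}}{-12 + \frac{4}{13}} = -2591 - \frac{1}{- \frac{152}{13}} \cdot \frac{17}{13} = -2591 - \left(- \frac{13}{152}\right) \frac{17}{13} = -2591 - - \frac{17}{152} = -2591 + \frac{17}{152} = - \frac{393815}{152}$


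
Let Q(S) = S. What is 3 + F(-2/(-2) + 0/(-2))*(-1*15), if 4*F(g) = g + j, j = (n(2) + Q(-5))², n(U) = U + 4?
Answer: -9/2 ≈ -4.5000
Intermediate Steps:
n(U) = 4 + U
j = 1 (j = ((4 + 2) - 5)² = (6 - 5)² = 1² = 1)
F(g) = ¼ + g/4 (F(g) = (g + 1)/4 = (1 + g)/4 = ¼ + g/4)
3 + F(-2/(-2) + 0/(-2))*(-1*15) = 3 + (¼ + (-2/(-2) + 0/(-2))/4)*(-1*15) = 3 + (¼ + (-2*(-½) + 0*(-½))/4)*(-15) = 3 + (¼ + (1 + 0)/4)*(-15) = 3 + (¼ + (¼)*1)*(-15) = 3 + (¼ + ¼)*(-15) = 3 + (½)*(-15) = 3 - 15/2 = -9/2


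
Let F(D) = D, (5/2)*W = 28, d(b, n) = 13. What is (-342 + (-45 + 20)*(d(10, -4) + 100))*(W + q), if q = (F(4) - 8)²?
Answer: -430712/5 ≈ -86142.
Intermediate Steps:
W = 56/5 (W = (⅖)*28 = 56/5 ≈ 11.200)
q = 16 (q = (4 - 8)² = (-4)² = 16)
(-342 + (-45 + 20)*(d(10, -4) + 100))*(W + q) = (-342 + (-45 + 20)*(13 + 100))*(56/5 + 16) = (-342 - 25*113)*(136/5) = (-342 - 2825)*(136/5) = -3167*136/5 = -430712/5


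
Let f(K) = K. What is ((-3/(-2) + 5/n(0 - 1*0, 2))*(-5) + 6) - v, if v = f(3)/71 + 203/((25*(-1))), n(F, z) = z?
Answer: -10512/1775 ≈ -5.9223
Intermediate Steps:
v = -14338/1775 (v = 3/71 + 203/((25*(-1))) = 3*(1/71) + 203/(-25) = 3/71 + 203*(-1/25) = 3/71 - 203/25 = -14338/1775 ≈ -8.0777)
((-3/(-2) + 5/n(0 - 1*0, 2))*(-5) + 6) - v = ((-3/(-2) + 5/2)*(-5) + 6) - 1*(-14338/1775) = ((-3*(-½) + 5*(½))*(-5) + 6) + 14338/1775 = ((3/2 + 5/2)*(-5) + 6) + 14338/1775 = (4*(-5) + 6) + 14338/1775 = (-20 + 6) + 14338/1775 = -14 + 14338/1775 = -10512/1775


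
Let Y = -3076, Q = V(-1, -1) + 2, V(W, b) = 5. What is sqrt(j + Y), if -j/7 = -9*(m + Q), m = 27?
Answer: I*sqrt(934) ≈ 30.561*I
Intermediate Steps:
Q = 7 (Q = 5 + 2 = 7)
j = 2142 (j = -(-63)*(27 + 7) = -(-63)*34 = -7*(-306) = 2142)
sqrt(j + Y) = sqrt(2142 - 3076) = sqrt(-934) = I*sqrt(934)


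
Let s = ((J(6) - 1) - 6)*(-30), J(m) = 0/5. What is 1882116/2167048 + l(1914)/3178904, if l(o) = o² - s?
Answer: 870085373487/430552347212 ≈ 2.0209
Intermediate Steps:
J(m) = 0 (J(m) = 0*(⅕) = 0)
s = 210 (s = ((0 - 1) - 6)*(-30) = (-1 - 6)*(-30) = -7*(-30) = 210)
l(o) = -210 + o² (l(o) = o² - 1*210 = o² - 210 = -210 + o²)
1882116/2167048 + l(1914)/3178904 = 1882116/2167048 + (-210 + 1914²)/3178904 = 1882116*(1/2167048) + (-210 + 3663396)*(1/3178904) = 470529/541762 + 3663186*(1/3178904) = 470529/541762 + 1831593/1589452 = 870085373487/430552347212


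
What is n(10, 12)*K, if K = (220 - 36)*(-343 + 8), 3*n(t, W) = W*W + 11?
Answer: -9554200/3 ≈ -3.1847e+6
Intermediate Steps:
n(t, W) = 11/3 + W²/3 (n(t, W) = (W*W + 11)/3 = (W² + 11)/3 = (11 + W²)/3 = 11/3 + W²/3)
K = -61640 (K = 184*(-335) = -61640)
n(10, 12)*K = (11/3 + (⅓)*12²)*(-61640) = (11/3 + (⅓)*144)*(-61640) = (11/3 + 48)*(-61640) = (155/3)*(-61640) = -9554200/3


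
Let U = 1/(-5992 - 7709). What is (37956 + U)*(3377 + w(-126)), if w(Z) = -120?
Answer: 1693754499835/13701 ≈ 1.2362e+8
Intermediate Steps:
U = -1/13701 (U = 1/(-13701) = -1/13701 ≈ -7.2987e-5)
(37956 + U)*(3377 + w(-126)) = (37956 - 1/13701)*(3377 - 120) = (520035155/13701)*3257 = 1693754499835/13701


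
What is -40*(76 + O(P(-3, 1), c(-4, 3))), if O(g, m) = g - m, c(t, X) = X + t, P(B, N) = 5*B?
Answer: -2480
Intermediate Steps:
-40*(76 + O(P(-3, 1), c(-4, 3))) = -40*(76 + (5*(-3) - (3 - 4))) = -40*(76 + (-15 - 1*(-1))) = -40*(76 + (-15 + 1)) = -40*(76 - 14) = -40*62 = -2480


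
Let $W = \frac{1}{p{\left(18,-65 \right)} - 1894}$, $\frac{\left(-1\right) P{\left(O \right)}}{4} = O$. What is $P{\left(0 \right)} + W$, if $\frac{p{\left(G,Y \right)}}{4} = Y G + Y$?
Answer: $- \frac{1}{6834} \approx -0.00014633$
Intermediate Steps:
$p{\left(G,Y \right)} = 4 Y + 4 G Y$ ($p{\left(G,Y \right)} = 4 \left(Y G + Y\right) = 4 \left(G Y + Y\right) = 4 \left(Y + G Y\right) = 4 Y + 4 G Y$)
$P{\left(O \right)} = - 4 O$
$W = - \frac{1}{6834}$ ($W = \frac{1}{4 \left(-65\right) \left(1 + 18\right) - 1894} = \frac{1}{4 \left(-65\right) 19 - 1894} = \frac{1}{-4940 - 1894} = \frac{1}{-6834} = - \frac{1}{6834} \approx -0.00014633$)
$P{\left(0 \right)} + W = \left(-4\right) 0 - \frac{1}{6834} = 0 - \frac{1}{6834} = - \frac{1}{6834}$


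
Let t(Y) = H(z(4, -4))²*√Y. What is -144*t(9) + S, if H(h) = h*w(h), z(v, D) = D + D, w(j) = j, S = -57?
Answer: -1769529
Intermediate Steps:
z(v, D) = 2*D
H(h) = h² (H(h) = h*h = h²)
t(Y) = 4096*√Y (t(Y) = ((2*(-4))²)²*√Y = ((-8)²)²*√Y = 64²*√Y = 4096*√Y)
-144*t(9) + S = -589824*√9 - 57 = -589824*3 - 57 = -144*12288 - 57 = -1769472 - 57 = -1769529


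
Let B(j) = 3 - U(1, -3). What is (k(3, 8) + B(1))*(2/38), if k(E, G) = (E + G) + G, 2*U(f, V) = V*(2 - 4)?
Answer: 1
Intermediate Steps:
U(f, V) = -V (U(f, V) = (V*(2 - 4))/2 = (V*(-2))/2 = (-2*V)/2 = -V)
B(j) = 0 (B(j) = 3 - (-1)*(-3) = 3 - 1*3 = 3 - 3 = 0)
k(E, G) = E + 2*G
(k(3, 8) + B(1))*(2/38) = ((3 + 2*8) + 0)*(2/38) = ((3 + 16) + 0)*(2*(1/38)) = (19 + 0)*(1/19) = 19*(1/19) = 1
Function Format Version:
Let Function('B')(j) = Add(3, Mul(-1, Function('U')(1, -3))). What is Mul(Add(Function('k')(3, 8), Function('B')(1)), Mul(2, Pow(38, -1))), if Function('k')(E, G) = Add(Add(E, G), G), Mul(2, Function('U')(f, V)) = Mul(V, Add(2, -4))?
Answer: 1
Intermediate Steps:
Function('U')(f, V) = Mul(-1, V) (Function('U')(f, V) = Mul(Rational(1, 2), Mul(V, Add(2, -4))) = Mul(Rational(1, 2), Mul(V, -2)) = Mul(Rational(1, 2), Mul(-2, V)) = Mul(-1, V))
Function('B')(j) = 0 (Function('B')(j) = Add(3, Mul(-1, Mul(-1, -3))) = Add(3, Mul(-1, 3)) = Add(3, -3) = 0)
Function('k')(E, G) = Add(E, Mul(2, G))
Mul(Add(Function('k')(3, 8), Function('B')(1)), Mul(2, Pow(38, -1))) = Mul(Add(Add(3, Mul(2, 8)), 0), Mul(2, Pow(38, -1))) = Mul(Add(Add(3, 16), 0), Mul(2, Rational(1, 38))) = Mul(Add(19, 0), Rational(1, 19)) = Mul(19, Rational(1, 19)) = 1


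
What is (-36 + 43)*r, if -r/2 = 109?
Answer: -1526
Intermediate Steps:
r = -218 (r = -2*109 = -218)
(-36 + 43)*r = (-36 + 43)*(-218) = 7*(-218) = -1526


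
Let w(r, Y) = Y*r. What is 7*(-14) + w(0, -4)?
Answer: -98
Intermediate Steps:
7*(-14) + w(0, -4) = 7*(-14) - 4*0 = -98 + 0 = -98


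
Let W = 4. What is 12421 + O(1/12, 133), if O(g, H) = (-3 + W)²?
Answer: 12422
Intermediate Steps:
O(g, H) = 1 (O(g, H) = (-3 + 4)² = 1² = 1)
12421 + O(1/12, 133) = 12421 + 1 = 12422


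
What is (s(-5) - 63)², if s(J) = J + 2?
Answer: 4356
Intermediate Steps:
s(J) = 2 + J
(s(-5) - 63)² = ((2 - 5) - 63)² = (-3 - 63)² = (-66)² = 4356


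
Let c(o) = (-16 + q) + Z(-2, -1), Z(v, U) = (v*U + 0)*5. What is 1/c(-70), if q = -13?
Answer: -1/19 ≈ -0.052632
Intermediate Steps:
Z(v, U) = 5*U*v (Z(v, U) = (U*v + 0)*5 = (U*v)*5 = 5*U*v)
c(o) = -19 (c(o) = (-16 - 13) + 5*(-1)*(-2) = -29 + 10 = -19)
1/c(-70) = 1/(-19) = -1/19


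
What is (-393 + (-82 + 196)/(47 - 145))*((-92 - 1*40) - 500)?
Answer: 12206448/49 ≈ 2.4911e+5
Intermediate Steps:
(-393 + (-82 + 196)/(47 - 145))*((-92 - 1*40) - 500) = (-393 + 114/(-98))*((-92 - 40) - 500) = (-393 + 114*(-1/98))*(-132 - 500) = (-393 - 57/49)*(-632) = -19314/49*(-632) = 12206448/49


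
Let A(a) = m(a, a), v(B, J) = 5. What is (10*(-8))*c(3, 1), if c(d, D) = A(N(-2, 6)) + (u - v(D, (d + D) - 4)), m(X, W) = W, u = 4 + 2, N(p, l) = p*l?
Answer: 880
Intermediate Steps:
N(p, l) = l*p
u = 6
A(a) = a
c(d, D) = -11 (c(d, D) = 6*(-2) + (6 - 1*5) = -12 + (6 - 5) = -12 + 1 = -11)
(10*(-8))*c(3, 1) = (10*(-8))*(-11) = -80*(-11) = 880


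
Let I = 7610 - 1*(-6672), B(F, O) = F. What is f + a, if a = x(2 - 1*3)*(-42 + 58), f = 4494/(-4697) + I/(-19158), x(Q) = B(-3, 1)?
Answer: -319461761/6427509 ≈ -49.702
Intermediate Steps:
I = 14282 (I = 7610 + 6672 = 14282)
x(Q) = -3
f = -10941329/6427509 (f = 4494/(-4697) + 14282/(-19158) = 4494*(-1/4697) + 14282*(-1/19158) = -642/671 - 7141/9579 = -10941329/6427509 ≈ -1.7023)
a = -48 (a = -3*(-42 + 58) = -3*16 = -48)
f + a = -10941329/6427509 - 48 = -319461761/6427509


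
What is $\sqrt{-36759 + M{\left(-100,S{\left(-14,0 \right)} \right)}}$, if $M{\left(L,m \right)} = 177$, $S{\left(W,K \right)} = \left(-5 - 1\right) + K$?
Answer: $i \sqrt{36582} \approx 191.26 i$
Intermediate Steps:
$S{\left(W,K \right)} = -6 + K$
$\sqrt{-36759 + M{\left(-100,S{\left(-14,0 \right)} \right)}} = \sqrt{-36759 + 177} = \sqrt{-36582} = i \sqrt{36582}$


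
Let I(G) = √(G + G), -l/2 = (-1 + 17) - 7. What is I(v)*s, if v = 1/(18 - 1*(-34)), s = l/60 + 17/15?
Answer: 5*√26/156 ≈ 0.16343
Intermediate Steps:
l = -18 (l = -2*((-1 + 17) - 7) = -2*(16 - 7) = -2*9 = -18)
s = ⅚ (s = -18/60 + 17/15 = -18*1/60 + 17*(1/15) = -3/10 + 17/15 = ⅚ ≈ 0.83333)
v = 1/52 (v = 1/(18 + 34) = 1/52 ≈ 0.019231)
I(G) = √2*√G (I(G) = √(2*G) = √2*√G)
I(v)*s = (√2*√(1/52))*(⅚) = (√2*(√13/26))*(⅚) = (√26/26)*(⅚) = 5*√26/156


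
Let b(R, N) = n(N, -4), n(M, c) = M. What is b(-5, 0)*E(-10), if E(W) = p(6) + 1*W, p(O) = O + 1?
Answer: 0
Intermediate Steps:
p(O) = 1 + O
b(R, N) = N
E(W) = 7 + W (E(W) = (1 + 6) + 1*W = 7 + W)
b(-5, 0)*E(-10) = 0*(7 - 10) = 0*(-3) = 0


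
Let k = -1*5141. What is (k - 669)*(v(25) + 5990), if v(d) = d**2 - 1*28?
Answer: -38270470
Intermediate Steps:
k = -5141
v(d) = -28 + d**2 (v(d) = d**2 - 28 = -28 + d**2)
(k - 669)*(v(25) + 5990) = (-5141 - 669)*((-28 + 25**2) + 5990) = -5810*((-28 + 625) + 5990) = -5810*(597 + 5990) = -5810*6587 = -38270470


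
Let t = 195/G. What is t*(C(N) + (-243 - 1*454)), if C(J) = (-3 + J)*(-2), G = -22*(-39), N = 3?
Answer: -3485/22 ≈ -158.41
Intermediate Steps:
G = 858
t = 5/22 (t = 195/858 = 195*(1/858) = 5/22 ≈ 0.22727)
C(J) = 6 - 2*J
t*(C(N) + (-243 - 1*454)) = 5*((6 - 2*3) + (-243 - 1*454))/22 = 5*((6 - 6) + (-243 - 454))/22 = 5*(0 - 697)/22 = (5/22)*(-697) = -3485/22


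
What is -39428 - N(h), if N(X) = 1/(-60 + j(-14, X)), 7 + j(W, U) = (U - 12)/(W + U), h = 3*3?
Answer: -13090091/332 ≈ -39428.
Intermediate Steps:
h = 9
j(W, U) = -7 + (-12 + U)/(U + W) (j(W, U) = -7 + (U - 12)/(W + U) = -7 + (-12 + U)/(U + W))
N(X) = 1/(-60 + (86 - 6*X)/(-14 + X)) (N(X) = 1/(-60 + (-12 - 7*(-14) - 6*X)/(X - 14)) = 1/(-60 + (-12 + 98 - 6*X)/(-14 + X)) = 1/(-60 + (86 - 6*X)/(-14 + X)))
-39428 - N(h) = -39428 - (14 - 1*9)/(2*(-463 + 33*9)) = -39428 - (14 - 9)/(2*(-463 + 297)) = -39428 - 5/(2*(-166)) = -39428 - (-1)*5/(2*166) = -39428 - 1*(-5/332) = -39428 + 5/332 = -13090091/332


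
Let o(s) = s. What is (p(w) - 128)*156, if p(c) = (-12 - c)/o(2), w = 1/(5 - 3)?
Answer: -20943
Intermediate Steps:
w = ½ (w = 1/2 = ½ ≈ 0.50000)
p(c) = -6 - c/2 (p(c) = (-12 - c)/2 = (-12 - c)*(½) = -6 - c/2)
(p(w) - 128)*156 = ((-6 - ½*½) - 128)*156 = ((-6 - ¼) - 128)*156 = (-25/4 - 128)*156 = -537/4*156 = -20943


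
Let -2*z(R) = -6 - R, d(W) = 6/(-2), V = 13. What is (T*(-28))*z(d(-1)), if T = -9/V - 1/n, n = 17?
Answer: 6972/221 ≈ 31.548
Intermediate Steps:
d(W) = -3 (d(W) = 6*(-1/2) = -3)
z(R) = 3 + R/2 (z(R) = -(-6 - R)/2 = 3 + R/2)
T = -166/221 (T = -9/13 - 1/17 = -166/221 ≈ -0.75113)
(T*(-28))*z(d(-1)) = (-166/221*(-28))*(3 + (1/2)*(-3)) = 4648*(3 - 3/2)/221 = (4648/221)*(3/2) = 6972/221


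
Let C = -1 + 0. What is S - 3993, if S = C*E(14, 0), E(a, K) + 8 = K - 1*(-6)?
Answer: -3991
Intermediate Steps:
C = -1
E(a, K) = -2 + K (E(a, K) = -8 + (K - 1*(-6)) = -8 + (K + 6) = -8 + (6 + K) = -2 + K)
S = 2 (S = -(-2 + 0) = -1*(-2) = 2)
S - 3993 = 2 - 3993 = -3991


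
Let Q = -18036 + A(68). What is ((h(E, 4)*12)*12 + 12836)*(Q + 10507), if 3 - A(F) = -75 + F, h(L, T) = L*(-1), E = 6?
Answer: -90017468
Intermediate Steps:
h(L, T) = -L
A(F) = 78 - F (A(F) = 3 - (-75 + F) = 3 + (75 - F) = 78 - F)
Q = -18026 (Q = -18036 + (78 - 1*68) = -18036 + (78 - 68) = -18036 + 10 = -18026)
((h(E, 4)*12)*12 + 12836)*(Q + 10507) = ((-1*6*12)*12 + 12836)*(-18026 + 10507) = (-6*12*12 + 12836)*(-7519) = (-72*12 + 12836)*(-7519) = (-864 + 12836)*(-7519) = 11972*(-7519) = -90017468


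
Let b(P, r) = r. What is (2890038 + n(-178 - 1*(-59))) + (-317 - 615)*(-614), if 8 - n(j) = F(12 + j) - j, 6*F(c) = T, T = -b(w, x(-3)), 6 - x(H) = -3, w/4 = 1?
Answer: 6924353/2 ≈ 3.4622e+6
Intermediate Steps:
w = 4 (w = 4*1 = 4)
x(H) = 9 (x(H) = 6 - 1*(-3) = 6 + 3 = 9)
T = -9 (T = -1*9 = -9)
F(c) = -3/2 (F(c) = (1/6)*(-9) = -3/2)
n(j) = 19/2 + j (n(j) = 8 - (-3/2 - j) = 8 + (3/2 + j) = 19/2 + j)
(2890038 + n(-178 - 1*(-59))) + (-317 - 615)*(-614) = (2890038 + (19/2 + (-178 - 1*(-59)))) + (-317 - 615)*(-614) = (2890038 + (19/2 + (-178 + 59))) - 932*(-614) = (2890038 + (19/2 - 119)) + 572248 = (2890038 - 219/2) + 572248 = 5779857/2 + 572248 = 6924353/2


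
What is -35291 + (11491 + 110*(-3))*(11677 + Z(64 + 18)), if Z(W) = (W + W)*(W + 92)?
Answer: 448782002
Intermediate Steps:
Z(W) = 2*W*(92 + W) (Z(W) = (2*W)*(92 + W) = 2*W*(92 + W))
-35291 + (11491 + 110*(-3))*(11677 + Z(64 + 18)) = -35291 + (11491 + 110*(-3))*(11677 + 2*(64 + 18)*(92 + (64 + 18))) = -35291 + (11491 - 330)*(11677 + 2*82*(92 + 82)) = -35291 + 11161*(11677 + 2*82*174) = -35291 + 11161*(11677 + 28536) = -35291 + 11161*40213 = -35291 + 448817293 = 448782002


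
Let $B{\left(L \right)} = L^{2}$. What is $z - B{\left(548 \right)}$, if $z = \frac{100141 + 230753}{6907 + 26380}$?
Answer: $- \frac{9995888354}{33287} \approx -3.0029 \cdot 10^{5}$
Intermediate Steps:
$z = \frac{330894}{33287} \approx 9.9406$
$z - B{\left(548 \right)} = \frac{330894}{33287} - 548^{2} = \frac{330894}{33287} - 300304 = - \frac{9995888354}{33287}$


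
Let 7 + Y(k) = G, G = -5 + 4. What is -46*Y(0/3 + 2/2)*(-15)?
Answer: -5520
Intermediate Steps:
G = -1
Y(k) = -8 (Y(k) = -7 - 1 = -8)
-46*Y(0/3 + 2/2)*(-15) = -46*(-8)*(-15) = 368*(-15) = -5520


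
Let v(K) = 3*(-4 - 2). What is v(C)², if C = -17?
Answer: 324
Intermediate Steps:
v(K) = -18 (v(K) = 3*(-6) = -18)
v(C)² = (-18)² = 324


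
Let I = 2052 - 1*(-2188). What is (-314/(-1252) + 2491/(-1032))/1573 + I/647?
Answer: 2153909632183/328743396696 ≈ 6.5519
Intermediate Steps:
I = 4240 (I = 2052 + 2188 = 4240)
(-314/(-1252) + 2491/(-1032))/1573 + I/647 = (-314/(-1252) + 2491/(-1032))/1573 + 4240/647 = (-314*(-1/1252) + 2491*(-1/1032))*(1/1573) + 4240*(1/647) = (157/626 - 2491/1032)*(1/1573) + 4240/647 = -698671/323016*1/1573 + 4240/647 = -698671/508104168 + 4240/647 = 2153909632183/328743396696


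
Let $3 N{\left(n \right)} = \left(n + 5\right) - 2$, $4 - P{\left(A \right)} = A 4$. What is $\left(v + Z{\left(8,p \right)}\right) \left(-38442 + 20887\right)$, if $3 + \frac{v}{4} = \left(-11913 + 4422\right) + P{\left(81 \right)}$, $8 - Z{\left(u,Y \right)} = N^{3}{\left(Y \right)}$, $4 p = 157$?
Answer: $\frac{1032643961915}{1728} \approx 5.976 \cdot 10^{8}$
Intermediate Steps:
$p = \frac{157}{4}$ ($p = \frac{1}{4} \cdot 157 = \frac{157}{4} \approx 39.25$)
$P{\left(A \right)} = 4 - 4 A$ ($P{\left(A \right)} = 4 - A 4 = 4 - 4 A$)
$N{\left(n \right)} = 1 + \frac{n}{3}$ ($N{\left(n \right)} = \frac{\left(n + 5\right) - 2}{3} = \frac{\left(5 + n\right) - 2}{3} = \frac{3 + n}{3} = 1 + \frac{n}{3}$)
$Z{\left(u,Y \right)} = 8 - \left(1 + \frac{Y}{3}\right)^{3}$
$v = -31256$ ($v = -12 + 4 \left(\left(-11913 + 4422\right) + \left(4 - 324\right)\right) = -12 + 4 \left(-7491 + \left(4 - 324\right)\right) = -12 + 4 \left(-7491 - 320\right) = -12 + 4 \left(-7811\right) = -12 - 31244 = -31256$)
$\left(v + Z{\left(8,p \right)}\right) \left(-38442 + 20887\right) = \left(-31256 + \left(8 - \frac{\left(3 + \frac{157}{4}\right)^{3}}{27}\right)\right) \left(-38442 + 20887\right) = \left(-31256 + \left(8 - \frac{\left(\frac{169}{4}\right)^{3}}{27}\right)\right) \left(-17555\right) = \left(-31256 + \left(8 - \frac{4826809}{1728}\right)\right) \left(-17555\right) = \left(-31256 - \frac{4812985}{1728}\right) \left(-17555\right) = \left(- \frac{58823353}{1728}\right) \left(-17555\right) = \frac{1032643961915}{1728}$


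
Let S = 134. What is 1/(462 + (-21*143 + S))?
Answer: -1/2407 ≈ -0.00041546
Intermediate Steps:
1/(462 + (-21*143 + S)) = 1/(462 + (-21*143 + 134)) = 1/(462 + (-3003 + 134)) = 1/(462 - 2869) = 1/(-2407) = -1/2407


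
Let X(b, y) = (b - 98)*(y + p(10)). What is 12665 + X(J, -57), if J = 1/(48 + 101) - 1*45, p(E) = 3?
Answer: 3037609/149 ≈ 20387.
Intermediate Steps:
J = -6704/149 (J = 1/149 - 45 = -6704/149 ≈ -44.993)
X(b, y) = (-98 + b)*(3 + y) (X(b, y) = (b - 98)*(y + 3) = (-98 + b)*(3 + y))
12665 + X(J, -57) = 12665 + (-294 - 98*(-57) + 3*(-6704/149) - 6704/149*(-57)) = 12665 + (-294 + 5586 - 20112/149 + 382128/149) = 12665 + 1150524/149 = 3037609/149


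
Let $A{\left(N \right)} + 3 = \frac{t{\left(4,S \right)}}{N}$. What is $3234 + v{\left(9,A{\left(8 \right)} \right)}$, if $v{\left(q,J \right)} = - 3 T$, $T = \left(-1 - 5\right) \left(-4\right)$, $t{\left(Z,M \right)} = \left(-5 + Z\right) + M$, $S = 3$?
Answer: $3162$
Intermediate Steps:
$t{\left(Z,M \right)} = -5 + M + Z$
$T = 24$ ($T = \left(-6\right) \left(-4\right) = 24$)
$A{\left(N \right)} = -3 + \frac{2}{N}$ ($A{\left(N \right)} = -3 + \frac{-5 + 3 + 4}{N} = -3 + \frac{2}{N}$)
$v{\left(q,J \right)} = -72$ ($v{\left(q,J \right)} = \left(-3\right) 24 = -72$)
$3234 + v{\left(9,A{\left(8 \right)} \right)} = 3234 - 72 = 3162$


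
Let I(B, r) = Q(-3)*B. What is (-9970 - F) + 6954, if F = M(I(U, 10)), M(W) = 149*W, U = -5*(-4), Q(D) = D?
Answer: 5924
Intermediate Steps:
U = 20
I(B, r) = -3*B
F = -8940 (F = 149*(-3*20) = 149*(-60) = -8940)
(-9970 - F) + 6954 = (-9970 - 1*(-8940)) + 6954 = (-9970 + 8940) + 6954 = -1030 + 6954 = 5924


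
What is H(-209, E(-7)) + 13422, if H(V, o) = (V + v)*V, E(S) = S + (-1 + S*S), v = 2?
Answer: 56685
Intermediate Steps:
E(S) = -1 + S + S**2 (E(S) = S + (-1 + S**2) = -1 + S + S**2)
H(V, o) = V*(2 + V) (H(V, o) = (V + 2)*V = (2 + V)*V = V*(2 + V))
H(-209, E(-7)) + 13422 = -209*(2 - 209) + 13422 = -209*(-207) + 13422 = 43263 + 13422 = 56685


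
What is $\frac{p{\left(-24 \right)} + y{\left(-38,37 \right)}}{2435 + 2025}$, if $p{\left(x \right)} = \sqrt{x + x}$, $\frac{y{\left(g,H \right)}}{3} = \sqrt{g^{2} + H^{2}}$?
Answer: $\frac{3 \sqrt{2813}}{4460} + \frac{i \sqrt{3}}{1115} \approx 0.035676 + 0.0015534 i$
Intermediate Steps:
$y{\left(g,H \right)} = 3 \sqrt{H^{2} + g^{2}}$ ($y{\left(g,H \right)} = 3 \sqrt{g^{2} + H^{2}} = 3 \sqrt{H^{2} + g^{2}}$)
$p{\left(x \right)} = \sqrt{2} \sqrt{x}$ ($p{\left(x \right)} = \sqrt{2 x} = \sqrt{2} \sqrt{x}$)
$\frac{p{\left(-24 \right)} + y{\left(-38,37 \right)}}{2435 + 2025} = \frac{\sqrt{2} \sqrt{-24} + 3 \sqrt{37^{2} + \left(-38\right)^{2}}}{2435 + 2025} = \frac{\sqrt{2} \cdot 2 i \sqrt{6} + 3 \sqrt{1369 + 1444}}{4460} = \left(4 i \sqrt{3} + 3 \sqrt{2813}\right) \frac{1}{4460} = \left(3 \sqrt{2813} + 4 i \sqrt{3}\right) \frac{1}{4460} = \frac{3 \sqrt{2813}}{4460} + \frac{i \sqrt{3}}{1115}$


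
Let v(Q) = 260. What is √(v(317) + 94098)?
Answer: √94358 ≈ 307.18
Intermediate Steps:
√(v(317) + 94098) = √(260 + 94098) = √94358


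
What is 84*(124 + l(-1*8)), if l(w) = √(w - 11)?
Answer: 10416 + 84*I*√19 ≈ 10416.0 + 366.15*I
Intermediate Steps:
l(w) = √(-11 + w)
84*(124 + l(-1*8)) = 84*(124 + √(-11 - 1*8)) = 84*(124 + √(-11 - 8)) = 84*(124 + √(-19)) = 84*(124 + I*√19) = 10416 + 84*I*√19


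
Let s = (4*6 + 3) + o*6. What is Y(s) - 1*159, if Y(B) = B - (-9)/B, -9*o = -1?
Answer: -32621/249 ≈ -131.01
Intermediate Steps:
o = ⅑ (o = -⅑*(-1) = ⅑ ≈ 0.11111)
s = 83/3 (s = (4*6 + 3) + (⅑)*6 = (24 + 3) + ⅔ = 27 + ⅔ = 83/3 ≈ 27.667)
Y(B) = B + 9/B
Y(s) - 1*159 = (83/3 + 9/(83/3)) - 1*159 = (83/3 + 9*(3/83)) - 159 = (83/3 + 27/83) - 159 = 6970/249 - 159 = -32621/249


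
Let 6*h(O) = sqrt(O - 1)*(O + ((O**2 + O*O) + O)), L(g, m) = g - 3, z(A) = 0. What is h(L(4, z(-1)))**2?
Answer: 0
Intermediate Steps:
L(g, m) = -3 + g
h(O) = sqrt(-1 + O)*(2*O + 2*O**2)/6 (h(O) = (sqrt(O - 1)*(O + ((O**2 + O*O) + O)))/6 = (sqrt(-1 + O)*(O + ((O**2 + O**2) + O)))/6 = (sqrt(-1 + O)*(O + (2*O**2 + O)))/6 = (sqrt(-1 + O)*(O + (O + 2*O**2)))/6 = (sqrt(-1 + O)*(2*O + 2*O**2))/6 = sqrt(-1 + O)*(2*O + 2*O**2)/6)
h(L(4, z(-1)))**2 = ((-3 + 4)*sqrt(-1 + (-3 + 4))*(1 + (-3 + 4))/3)**2 = ((1/3)*1*sqrt(-1 + 1)*(1 + 1))**2 = ((1/3)*1*sqrt(0)*2)**2 = ((1/3)*1*0*2)**2 = 0**2 = 0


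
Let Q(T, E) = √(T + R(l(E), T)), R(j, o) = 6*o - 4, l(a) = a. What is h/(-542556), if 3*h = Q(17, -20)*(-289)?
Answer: 289*√115/1627668 ≈ 0.0019041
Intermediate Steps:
R(j, o) = -4 + 6*o
Q(T, E) = √(-4 + 7*T) (Q(T, E) = √(T + (-4 + 6*T)) = √(-4 + 7*T))
h = -289*√115/3 (h = (√(-4 + 7*17)*(-289))/3 = (√(-4 + 119)*(-289))/3 = (√115*(-289))/3 = (-289*√115)/3 = -289*√115/3 ≈ -1033.1)
h/(-542556) = -289*√115/3/(-542556) = -289*√115/3*(-1/542556) = 289*√115/1627668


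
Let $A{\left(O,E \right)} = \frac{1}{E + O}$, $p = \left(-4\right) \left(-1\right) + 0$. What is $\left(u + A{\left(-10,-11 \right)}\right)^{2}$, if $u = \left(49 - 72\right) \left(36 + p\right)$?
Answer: $\frac{373301041}{441} \approx 8.4649 \cdot 10^{5}$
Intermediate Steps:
$p = 4$ ($p = 4 + 0 = 4$)
$u = -920$ ($u = \left(49 - 72\right) \left(36 + 4\right) = \left(-23\right) 40 = -920$)
$\left(u + A{\left(-10,-11 \right)}\right)^{2} = \left(-920 + \frac{1}{-11 - 10}\right)^{2} = \left(-920 + \frac{1}{-21}\right)^{2} = \left(-920 - \frac{1}{21}\right)^{2} = \left(- \frac{19321}{21}\right)^{2} = \frac{373301041}{441}$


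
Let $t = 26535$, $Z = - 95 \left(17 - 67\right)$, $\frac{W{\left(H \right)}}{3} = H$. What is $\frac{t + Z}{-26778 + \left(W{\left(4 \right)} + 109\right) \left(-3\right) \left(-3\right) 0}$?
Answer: $- \frac{31285}{26778} \approx -1.1683$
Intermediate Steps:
$W{\left(H \right)} = 3 H$
$Z = 4750$ ($Z = \left(-95\right) \left(-50\right) = 4750$)
$\frac{t + Z}{-26778 + \left(W{\left(4 \right)} + 109\right) \left(-3\right) \left(-3\right) 0} = \frac{26535 + 4750}{-26778 + \left(3 \cdot 4 + 109\right) \left(-3\right) \left(-3\right) 0} = \frac{31285}{-26778 + \left(12 + 109\right) 9 \cdot 0} = \frac{31285}{-26778 + 121 \cdot 0} = \frac{31285}{-26778 + 0} = \frac{31285}{-26778} = 31285 \left(- \frac{1}{26778}\right) = - \frac{31285}{26778}$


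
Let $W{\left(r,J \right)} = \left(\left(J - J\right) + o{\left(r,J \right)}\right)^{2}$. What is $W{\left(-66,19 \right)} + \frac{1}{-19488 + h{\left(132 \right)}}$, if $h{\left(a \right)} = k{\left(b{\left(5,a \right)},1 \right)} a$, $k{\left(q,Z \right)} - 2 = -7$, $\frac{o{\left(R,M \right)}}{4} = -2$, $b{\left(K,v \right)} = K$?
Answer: $\frac{1289471}{20148} \approx 64.0$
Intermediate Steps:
$o{\left(R,M \right)} = -8$ ($o{\left(R,M \right)} = 4 \left(-2\right) = -8$)
$k{\left(q,Z \right)} = -5$ ($k{\left(q,Z \right)} = 2 - 7 = -5$)
$h{\left(a \right)} = - 5 a$
$W{\left(r,J \right)} = 64$ ($W{\left(r,J \right)} = \left(\left(J - J\right) - 8\right)^{2} = \left(0 - 8\right)^{2} = \left(-8\right)^{2} = 64$)
$W{\left(-66,19 \right)} + \frac{1}{-19488 + h{\left(132 \right)}} = 64 + \frac{1}{-19488 - 660} = 64 + \frac{1}{-20148} = 64 - \frac{1}{20148} = \frac{1289471}{20148}$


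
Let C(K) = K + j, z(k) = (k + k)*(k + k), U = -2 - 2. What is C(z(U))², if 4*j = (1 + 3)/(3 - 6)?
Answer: 36481/9 ≈ 4053.4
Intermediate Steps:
U = -4
j = -⅓ (j = ((1 + 3)/(3 - 6))/4 = (4/(-3))/4 = (4*(-⅓))/4 = (¼)*(-4/3) = -⅓ ≈ -0.33333)
z(k) = 4*k² (z(k) = (2*k)*(2*k) = 4*k²)
C(K) = -⅓ + K (C(K) = K - ⅓ = -⅓ + K)
C(z(U))² = (-⅓ + 4*(-4)²)² = (-⅓ + 4*16)² = (-⅓ + 64)² = (191/3)² = 36481/9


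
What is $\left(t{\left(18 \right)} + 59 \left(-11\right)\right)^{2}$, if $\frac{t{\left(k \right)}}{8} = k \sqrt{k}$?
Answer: $794449 - 560736 \sqrt{2} \approx 1448.5$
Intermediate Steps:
$t{\left(k \right)} = 8 k^{\frac{3}{2}}$ ($t{\left(k \right)} = 8 k \sqrt{k} = 8 k^{\frac{3}{2}}$)
$\left(t{\left(18 \right)} + 59 \left(-11\right)\right)^{2} = \left(8 \cdot 18^{\frac{3}{2}} + 59 \left(-11\right)\right)^{2} = \left(8 \cdot 54 \sqrt{2} - 649\right)^{2} = \left(432 \sqrt{2} - 649\right)^{2} = \left(-649 + 432 \sqrt{2}\right)^{2}$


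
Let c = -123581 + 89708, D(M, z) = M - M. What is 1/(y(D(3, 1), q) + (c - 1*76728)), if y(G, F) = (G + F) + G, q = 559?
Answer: -1/110042 ≈ -9.0874e-6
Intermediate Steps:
D(M, z) = 0
c = -33873
y(G, F) = F + 2*G (y(G, F) = (F + G) + G = F + 2*G)
1/(y(D(3, 1), q) + (c - 1*76728)) = 1/((559 + 2*0) + (-33873 - 1*76728)) = 1/((559 + 0) + (-33873 - 76728)) = 1/(559 - 110601) = 1/(-110042) = -1/110042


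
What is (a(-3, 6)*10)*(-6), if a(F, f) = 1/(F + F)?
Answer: 10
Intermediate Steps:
a(F, f) = 1/(2*F)
(a(-3, 6)*10)*(-6) = (((½)/(-3))*10)*(-6) = (((½)*(-⅓))*10)*(-6) = -⅙*10*(-6) = -5/3*(-6) = 10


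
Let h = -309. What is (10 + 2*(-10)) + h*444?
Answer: -137206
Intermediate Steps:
(10 + 2*(-10)) + h*444 = (10 + 2*(-10)) - 309*444 = (10 - 20) - 137196 = -10 - 137196 = -137206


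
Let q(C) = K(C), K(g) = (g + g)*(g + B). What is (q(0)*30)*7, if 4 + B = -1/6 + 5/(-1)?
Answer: 0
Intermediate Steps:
B = -55/6 (B = -4 + (-1/6 + 5/(-1)) = -4 + (-1*1/6 + 5*(-1)) = -4 + (-1/6 - 5) = -4 - 31/6 = -55/6 ≈ -9.1667)
K(g) = 2*g*(-55/6 + g) (K(g) = (g + g)*(g - 55/6) = (2*g)*(-55/6 + g) = 2*g*(-55/6 + g))
q(C) = C*(-55 + 6*C)/3
(q(0)*30)*7 = (((1/3)*0*(-55 + 6*0))*30)*7 = (((1/3)*0*(-55 + 0))*30)*7 = (((1/3)*0*(-55))*30)*7 = (0*30)*7 = 0*7 = 0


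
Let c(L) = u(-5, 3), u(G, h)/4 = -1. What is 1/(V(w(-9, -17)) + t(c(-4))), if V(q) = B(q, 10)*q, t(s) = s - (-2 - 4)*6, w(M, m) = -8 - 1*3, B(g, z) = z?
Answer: -1/78 ≈ -0.012821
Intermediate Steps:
u(G, h) = -4 (u(G, h) = 4*(-1) = -4)
c(L) = -4
w(M, m) = -11 (w(M, m) = -8 - 3 = -11)
t(s) = 36 + s (t(s) = s - (-6)*6 = s - 1*(-36) = s + 36 = 36 + s)
V(q) = 10*q
1/(V(w(-9, -17)) + t(c(-4))) = 1/(10*(-11) + (36 - 4)) = 1/(-110 + 32) = 1/(-78) = -1/78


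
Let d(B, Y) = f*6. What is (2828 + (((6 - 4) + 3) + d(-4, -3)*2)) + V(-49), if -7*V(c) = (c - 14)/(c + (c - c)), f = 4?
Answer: 141160/49 ≈ 2880.8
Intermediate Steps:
d(B, Y) = 24 (d(B, Y) = 4*6 = 24)
V(c) = -(-14 + c)/(7*c) (V(c) = -(c - 14)/(7*(c + (c - c))) = -(-14 + c)/(7*(c + 0)) = -(-14 + c)/(7*c))
(2828 + (((6 - 4) + 3) + d(-4, -3)*2)) + V(-49) = (2828 + (((6 - 4) + 3) + 24*2)) + (⅐)*(14 - 1*(-49))/(-49) = (2828 + ((2 + 3) + 48)) + (⅐)*(-1/49)*(14 + 49) = (2828 + (5 + 48)) + (⅐)*(-1/49)*63 = (2828 + 53) - 9/49 = 2881 - 9/49 = 141160/49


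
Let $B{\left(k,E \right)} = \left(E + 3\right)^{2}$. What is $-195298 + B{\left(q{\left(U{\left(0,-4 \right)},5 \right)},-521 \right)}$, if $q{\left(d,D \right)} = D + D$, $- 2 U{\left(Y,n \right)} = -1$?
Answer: $73026$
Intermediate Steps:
$U{\left(Y,n \right)} = \frac{1}{2}$ ($U{\left(Y,n \right)} = \left(- \frac{1}{2}\right) \left(-1\right) = \frac{1}{2}$)
$q{\left(d,D \right)} = 2 D$
$B{\left(k,E \right)} = \left(3 + E\right)^{2}$
$-195298 + B{\left(q{\left(U{\left(0,-4 \right)},5 \right)},-521 \right)} = -195298 + \left(3 - 521\right)^{2} = -195298 + \left(-518\right)^{2} = -195298 + 268324 = 73026$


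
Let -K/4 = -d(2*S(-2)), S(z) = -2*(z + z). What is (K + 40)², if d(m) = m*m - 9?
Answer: 1056784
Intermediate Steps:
S(z) = -4*z
d(m) = -9 + m² (d(m) = m² - 9 = -9 + m²)
K = 988 (K = -(-4)*(-9 + (2*(-4*(-2)))²) = -(-4)*(-9 + (2*8)²) = -(-4)*(-9 + 16²) = -(-4)*(-9 + 256) = -(-4)*247 = -4*(-247) = 988)
(K + 40)² = (988 + 40)² = 1028² = 1056784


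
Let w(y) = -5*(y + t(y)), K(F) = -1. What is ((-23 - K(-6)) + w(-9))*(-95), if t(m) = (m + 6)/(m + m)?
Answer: -12635/6 ≈ -2105.8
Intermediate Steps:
t(m) = (6 + m)/(2*m) (t(m) = (6 + m)/((2*m)) = (6 + m)*(1/(2*m)) = (6 + m)/(2*m))
w(y) = -5*y - 5*(6 + y)/(2*y) (w(y) = -5*(y + (6 + y)/(2*y)) = -5*y - 5*(6 + y)/(2*y))
((-23 - K(-6)) + w(-9))*(-95) = ((-23 - 1*(-1)) + (-5/2 - 15/(-9) - 5*(-9)))*(-95) = ((-23 + 1) + (-5/2 - 15*(-1/9) + 45))*(-95) = (-22 + (-5/2 + 5/3 + 45))*(-95) = (-22 + 265/6)*(-95) = (133/6)*(-95) = -12635/6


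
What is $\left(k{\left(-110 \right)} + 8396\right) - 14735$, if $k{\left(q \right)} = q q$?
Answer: $5761$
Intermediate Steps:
$k{\left(q \right)} = q^{2}$
$\left(k{\left(-110 \right)} + 8396\right) - 14735 = \left(\left(-110\right)^{2} + 8396\right) - 14735 = \left(12100 + 8396\right) - 14735 = 20496 - 14735 = 5761$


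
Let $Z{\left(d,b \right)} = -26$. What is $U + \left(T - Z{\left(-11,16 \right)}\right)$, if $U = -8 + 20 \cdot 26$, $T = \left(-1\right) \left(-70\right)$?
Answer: $608$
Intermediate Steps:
$T = 70$
$U = 512$ ($U = -8 + 520 = 512$)
$U + \left(T - Z{\left(-11,16 \right)}\right) = 512 + \left(70 - -26\right) = 512 + \left(70 + 26\right) = 512 + 96 = 608$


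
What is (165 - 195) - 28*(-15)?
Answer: 390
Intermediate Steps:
(165 - 195) - 28*(-15) = -30 + 420 = 390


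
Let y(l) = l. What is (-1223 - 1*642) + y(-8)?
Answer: -1873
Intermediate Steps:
(-1223 - 1*642) + y(-8) = (-1223 - 1*642) - 8 = (-1223 - 642) - 8 = -1865 - 8 = -1873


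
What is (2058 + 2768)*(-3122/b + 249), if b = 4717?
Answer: 5653229486/4717 ≈ 1.1985e+6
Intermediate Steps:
(2058 + 2768)*(-3122/b + 249) = (2058 + 2768)*(-3122/4717 + 249) = 4826*(-3122*1/4717 + 249) = 4826*(-3122/4717 + 249) = 4826*(1171411/4717) = 5653229486/4717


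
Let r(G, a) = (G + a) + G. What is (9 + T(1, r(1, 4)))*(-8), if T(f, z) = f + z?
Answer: -128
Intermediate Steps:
r(G, a) = a + 2*G
(9 + T(1, r(1, 4)))*(-8) = (9 + (1 + (4 + 2*1)))*(-8) = (9 + (1 + (4 + 2)))*(-8) = (9 + (1 + 6))*(-8) = (9 + 7)*(-8) = 16*(-8) = -128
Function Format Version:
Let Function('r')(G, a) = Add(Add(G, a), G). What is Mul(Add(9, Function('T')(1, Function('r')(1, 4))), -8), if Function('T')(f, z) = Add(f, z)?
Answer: -128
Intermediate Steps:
Function('r')(G, a) = Add(a, Mul(2, G))
Mul(Add(9, Function('T')(1, Function('r')(1, 4))), -8) = Mul(Add(9, Add(1, Add(4, Mul(2, 1)))), -8) = Mul(Add(9, Add(1, Add(4, 2))), -8) = Mul(Add(9, Add(1, 6)), -8) = Mul(Add(9, 7), -8) = Mul(16, -8) = -128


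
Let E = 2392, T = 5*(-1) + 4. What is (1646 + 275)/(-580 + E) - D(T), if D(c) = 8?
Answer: -12575/1812 ≈ -6.9398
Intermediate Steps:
T = -1 (T = -5 + 4 = -1)
(1646 + 275)/(-580 + E) - D(T) = (1646 + 275)/(-580 + 2392) - 1*8 = 1921/1812 - 8 = -12575/1812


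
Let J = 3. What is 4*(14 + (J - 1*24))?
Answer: -28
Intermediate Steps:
4*(14 + (J - 1*24)) = 4*(14 + (3 - 1*24)) = 4*(14 + (3 - 24)) = 4*(14 - 21) = 4*(-7) = -28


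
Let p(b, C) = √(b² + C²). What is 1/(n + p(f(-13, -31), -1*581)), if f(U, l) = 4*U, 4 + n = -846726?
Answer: -169346/143390270527 - √340265/716951352635 ≈ -1.1818e-6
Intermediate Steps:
n = -846730 (n = -4 - 846726 = -846730)
p(b, C) = √(C² + b²)
1/(n + p(f(-13, -31), -1*581)) = 1/(-846730 + √((-1*581)² + (4*(-13))²)) = 1/(-846730 + √((-581)² + (-52)²)) = 1/(-846730 + √(337561 + 2704)) = 1/(-846730 + √340265)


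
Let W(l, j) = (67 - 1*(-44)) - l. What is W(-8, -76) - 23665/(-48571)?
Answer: 5803614/48571 ≈ 119.49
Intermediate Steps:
W(l, j) = 111 - l (W(l, j) = (67 + 44) - l = 111 - l)
W(-8, -76) - 23665/(-48571) = (111 - 1*(-8)) - 23665/(-48571) = (111 + 8) - 23665*(-1/48571) = 119 + 23665/48571 = 5803614/48571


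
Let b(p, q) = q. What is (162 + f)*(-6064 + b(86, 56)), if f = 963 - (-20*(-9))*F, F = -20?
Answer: -28387800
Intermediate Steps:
f = 4563 (f = 963 - (-20*(-9))*(-20) = 963 - 180*(-20) = 963 - 1*(-3600) = 963 + 3600 = 4563)
(162 + f)*(-6064 + b(86, 56)) = (162 + 4563)*(-6064 + 56) = 4725*(-6008) = -28387800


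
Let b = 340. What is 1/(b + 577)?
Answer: 1/917 ≈ 0.0010905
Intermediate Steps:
1/(b + 577) = 1/(340 + 577) = 1/917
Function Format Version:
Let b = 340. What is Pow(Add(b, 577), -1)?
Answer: Rational(1, 917) ≈ 0.0010905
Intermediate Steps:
Pow(Add(b, 577), -1) = Pow(Add(340, 577), -1) = Pow(917, -1) = Rational(1, 917)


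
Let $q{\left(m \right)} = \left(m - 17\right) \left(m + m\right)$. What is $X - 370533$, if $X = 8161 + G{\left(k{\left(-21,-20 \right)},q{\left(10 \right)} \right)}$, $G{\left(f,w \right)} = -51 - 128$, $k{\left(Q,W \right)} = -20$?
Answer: $-362551$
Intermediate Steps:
$q{\left(m \right)} = 2 m \left(-17 + m\right)$ ($q{\left(m \right)} = \left(-17 + m\right) 2 m = 2 m \left(-17 + m\right)$)
$G{\left(f,w \right)} = -179$ ($G{\left(f,w \right)} = -51 - 128 = -179$)
$X = 7982$ ($X = 8161 - 179 = 7982$)
$X - 370533 = 7982 - 370533 = -362551$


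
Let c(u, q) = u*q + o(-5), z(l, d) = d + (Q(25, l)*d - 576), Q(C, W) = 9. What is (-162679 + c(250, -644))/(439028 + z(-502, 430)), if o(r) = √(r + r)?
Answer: -107893/147584 + I*√10/442752 ≈ -0.73106 + 7.1423e-6*I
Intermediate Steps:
o(r) = √2*√r (o(r) = √(2*r) = √2*√r)
z(l, d) = -576 + 10*d (z(l, d) = d + (9*d - 576) = d + (-576 + 9*d) = -576 + 10*d)
c(u, q) = I*√10 + q*u (c(u, q) = u*q + √2*√(-5) = q*u + √2*(I*√5) = q*u + I*√10 = I*√10 + q*u)
(-162679 + c(250, -644))/(439028 + z(-502, 430)) = (-162679 + (I*√10 - 644*250))/(439028 + (-576 + 10*430)) = (-162679 + (I*√10 - 161000))/(439028 + (-576 + 4300)) = (-162679 + (-161000 + I*√10))/(439028 + 3724) = (-323679 + I*√10)/442752 = (-323679 + I*√10)*(1/442752) = -107893/147584 + I*√10/442752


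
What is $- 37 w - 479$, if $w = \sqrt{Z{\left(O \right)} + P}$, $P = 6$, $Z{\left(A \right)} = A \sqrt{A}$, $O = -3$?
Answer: $-479 - 37 \sqrt{6 - 3 i \sqrt{3}} \approx -576.67 + 36.415 i$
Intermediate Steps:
$Z{\left(A \right)} = A^{\frac{3}{2}}$
$w = \sqrt{6 - 3 i \sqrt{3}}$ ($w = \sqrt{\left(-3\right)^{\frac{3}{2}} + 6} = \sqrt{- 3 i \sqrt{3} + 6} = \sqrt{6 - 3 i \sqrt{3}} \approx 2.6398 - 0.98419 i$)
$- 37 w - 479 = - 37 \sqrt{6 - 3 i \sqrt{3}} - 479 = -479 - 37 \sqrt{6 - 3 i \sqrt{3}}$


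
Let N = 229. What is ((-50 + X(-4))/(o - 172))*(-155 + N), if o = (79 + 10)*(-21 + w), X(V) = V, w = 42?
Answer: -3996/1697 ≈ -2.3547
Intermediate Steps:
o = 1869 (o = (79 + 10)*(-21 + 42) = 89*21 = 1869)
((-50 + X(-4))/(o - 172))*(-155 + N) = ((-50 - 4)/(1869 - 172))*(-155 + 229) = -54/1697*74 = -3996/1697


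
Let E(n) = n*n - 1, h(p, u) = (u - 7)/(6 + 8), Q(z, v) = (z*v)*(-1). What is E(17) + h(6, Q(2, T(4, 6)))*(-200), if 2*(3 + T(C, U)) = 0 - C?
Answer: 1716/7 ≈ 245.14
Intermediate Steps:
T(C, U) = -3 - C/2 (T(C, U) = -3 + (0 - C)/2 = -3 + (-C)/2 = -3 - C/2)
Q(z, v) = -v*z (Q(z, v) = (v*z)*(-1) = -v*z)
h(p, u) = -½ + u/14 (h(p, u) = (-7 + u)/14 = (-7 + u)*(1/14) = -½ + u/14)
E(n) = -1 + n² (E(n) = n² - 1 = -1 + n²)
E(17) + h(6, Q(2, T(4, 6)))*(-200) = (-1 + 17²) + (-½ + (-1*(-3 - ½*4)*2)/14)*(-200) = (-1 + 289) + (-½ + (-1*(-3 - 2)*2)/14)*(-200) = 288 + (-½ + (-1*(-5)*2)/14)*(-200) = 288 + (-½ + (1/14)*10)*(-200) = 288 + (-½ + 5/7)*(-200) = 288 + (3/14)*(-200) = 288 - 300/7 = 1716/7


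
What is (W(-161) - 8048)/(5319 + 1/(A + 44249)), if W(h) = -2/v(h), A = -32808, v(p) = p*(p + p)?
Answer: -2386732283169/1577414160280 ≈ -1.5131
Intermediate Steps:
v(p) = 2*p**2 (v(p) = p*(2*p) = 2*p**2)
W(h) = -1/h**2 (W(h) = -2*1/(2*h**2) = -1/h**2)
(W(-161) - 8048)/(5319 + 1/(A + 44249)) = (-1/(-161)**2 - 8048)/(5319 + 1/(-32808 + 44249)) = (-1*1/25921 - 8048)/(5319 + 1/11441) = (-1/25921 - 8048)/(5319 + 1/11441) = -208612209/(25921*60854680/11441) = -208612209/25921*11441/60854680 = -2386732283169/1577414160280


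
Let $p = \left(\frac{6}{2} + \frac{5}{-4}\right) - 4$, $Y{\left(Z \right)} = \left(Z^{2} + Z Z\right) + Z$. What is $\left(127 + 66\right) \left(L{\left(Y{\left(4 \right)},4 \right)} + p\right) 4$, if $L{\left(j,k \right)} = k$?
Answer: $1351$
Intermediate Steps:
$Y{\left(Z \right)} = Z + 2 Z^{2}$ ($Y{\left(Z \right)} = \left(Z^{2} + Z^{2}\right) + Z = 2 Z^{2} + Z = Z + 2 Z^{2}$)
$p = - \frac{9}{4}$ ($p = \left(6 \cdot \frac{1}{2} + 5 \left(- \frac{1}{4}\right)\right) - 4 = \left(3 - \frac{5}{4}\right) - 4 = \frac{7}{4} - 4 = - \frac{9}{4} \approx -2.25$)
$\left(127 + 66\right) \left(L{\left(Y{\left(4 \right)},4 \right)} + p\right) 4 = \left(127 + 66\right) \left(4 - \frac{9}{4}\right) 4 = 193 \cdot \frac{7}{4} \cdot 4 = 193 \cdot 7 = 1351$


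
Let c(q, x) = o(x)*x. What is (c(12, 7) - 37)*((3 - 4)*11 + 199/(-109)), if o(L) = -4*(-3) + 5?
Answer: -114636/109 ≈ -1051.7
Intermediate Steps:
o(L) = 17 (o(L) = 12 + 5 = 17)
c(q, x) = 17*x
(c(12, 7) - 37)*((3 - 4)*11 + 199/(-109)) = (17*7 - 37)*((3 - 4)*11 + 199/(-109)) = (119 - 37)*(-1*11 + 199*(-1/109)) = 82*(-11 - 199/109) = 82*(-1398/109) = -114636/109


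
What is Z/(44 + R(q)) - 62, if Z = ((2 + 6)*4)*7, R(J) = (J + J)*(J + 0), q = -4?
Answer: -1122/19 ≈ -59.053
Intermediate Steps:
R(J) = 2*J**2 (R(J) = (2*J)*J = 2*J**2)
Z = 224 (Z = (8*4)*7 = 32*7 = 224)
Z/(44 + R(q)) - 62 = 224/(44 + 2*(-4)**2) - 62 = 224/(44 + 2*16) - 62 = 224/(44 + 32) - 62 = 224/76 - 62 = 224*(1/76) - 62 = 56/19 - 62 = -1122/19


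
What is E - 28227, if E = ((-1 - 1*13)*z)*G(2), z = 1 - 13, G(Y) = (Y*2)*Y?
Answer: -26883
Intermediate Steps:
G(Y) = 2*Y**2 (G(Y) = (2*Y)*Y = 2*Y**2)
z = -12
E = 1344 (E = ((-1 - 1*13)*(-12))*(2*2**2) = ((-1 - 13)*(-12))*(2*4) = -14*(-12)*8 = 168*8 = 1344)
E - 28227 = 1344 - 28227 = -26883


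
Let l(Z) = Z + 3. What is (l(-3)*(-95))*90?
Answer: 0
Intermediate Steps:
l(Z) = 3 + Z
(l(-3)*(-95))*90 = ((3 - 3)*(-95))*90 = (0*(-95))*90 = 0*90 = 0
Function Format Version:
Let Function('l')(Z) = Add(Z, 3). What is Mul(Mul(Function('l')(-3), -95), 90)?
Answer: 0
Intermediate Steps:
Function('l')(Z) = Add(3, Z)
Mul(Mul(Function('l')(-3), -95), 90) = Mul(Mul(Add(3, -3), -95), 90) = Mul(Mul(0, -95), 90) = Mul(0, 90) = 0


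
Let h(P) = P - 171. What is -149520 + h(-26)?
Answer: -149717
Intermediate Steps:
h(P) = -171 + P
-149520 + h(-26) = -149520 + (-171 - 26) = -149520 - 197 = -149717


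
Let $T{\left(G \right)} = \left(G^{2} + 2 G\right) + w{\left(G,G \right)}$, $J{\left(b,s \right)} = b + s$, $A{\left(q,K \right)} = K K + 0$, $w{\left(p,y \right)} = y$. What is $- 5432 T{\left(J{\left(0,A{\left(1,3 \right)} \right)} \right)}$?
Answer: $-586656$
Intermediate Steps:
$A{\left(q,K \right)} = K^{2}$ ($A{\left(q,K \right)} = K^{2} + 0 = K^{2}$)
$T{\left(G \right)} = G^{2} + 3 G$ ($T{\left(G \right)} = \left(G^{2} + 2 G\right) + G = G^{2} + 3 G$)
$- 5432 T{\left(J{\left(0,A{\left(1,3 \right)} \right)} \right)} = - 5432 \left(0 + 3^{2}\right) \left(3 + \left(0 + 3^{2}\right)\right) = - 5432 \left(0 + 9\right) \left(3 + \left(0 + 9\right)\right) = - 5432 \cdot 9 \left(3 + 9\right) = - 5432 \cdot 9 \cdot 12 = \left(-5432\right) 108 = -586656$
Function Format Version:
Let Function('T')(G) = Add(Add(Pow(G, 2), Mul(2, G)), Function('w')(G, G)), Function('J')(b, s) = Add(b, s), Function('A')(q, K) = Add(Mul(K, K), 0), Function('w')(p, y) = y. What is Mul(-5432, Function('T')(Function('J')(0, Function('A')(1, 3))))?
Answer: -586656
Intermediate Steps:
Function('A')(q, K) = Pow(K, 2) (Function('A')(q, K) = Add(Pow(K, 2), 0) = Pow(K, 2))
Function('T')(G) = Add(Pow(G, 2), Mul(3, G)) (Function('T')(G) = Add(Add(Pow(G, 2), Mul(2, G)), G) = Add(Pow(G, 2), Mul(3, G)))
Mul(-5432, Function('T')(Function('J')(0, Function('A')(1, 3)))) = Mul(-5432, Mul(Add(0, Pow(3, 2)), Add(3, Add(0, Pow(3, 2))))) = Mul(-5432, Mul(Add(0, 9), Add(3, Add(0, 9)))) = Mul(-5432, Mul(9, Add(3, 9))) = Mul(-5432, Mul(9, 12)) = Mul(-5432, 108) = -586656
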